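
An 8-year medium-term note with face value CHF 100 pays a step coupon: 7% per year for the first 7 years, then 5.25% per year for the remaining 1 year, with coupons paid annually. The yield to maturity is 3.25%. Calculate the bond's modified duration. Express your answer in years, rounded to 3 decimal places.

Periodic yield y = 0.0325. First find Macaulay duration:
  t   CF        PV=CF/(1+0.0325)^t    t·PV
  1         7.00         6.7797         6.7797
  2         7.00         6.5663        13.1325
  3         7.00         6.3596        19.0787
  4         7.00         6.1594        24.6376
  5         7.00         5.9655        29.8276
  6         7.00         5.7777        34.6664
  7         7.00         5.5959        39.1711
  8       105.25        81.4895       651.9160
  Σ                    124.6935       819.2095
P = 124.6935; Macaulay duration = 819.2095 / 124.6935 = 6.56979 years.
Modified duration = D_Mac / (1 + y) = 6.56979 / 1.0325 = 6.36299 years.

6.363 years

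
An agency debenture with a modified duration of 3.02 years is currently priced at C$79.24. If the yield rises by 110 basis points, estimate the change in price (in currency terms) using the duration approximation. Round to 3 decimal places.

-C$2.632

Duration approximation: ΔP/P ≈ -D_mod · Δy = -3.02 × (+0.011) = -0.033220.
ΔP ≈ 79.24 × (-0.033220) = -2.6323528.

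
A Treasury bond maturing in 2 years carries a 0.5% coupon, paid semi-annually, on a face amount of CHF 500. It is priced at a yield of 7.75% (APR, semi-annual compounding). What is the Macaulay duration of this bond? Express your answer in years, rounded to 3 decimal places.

Periodic yield y = 0.03875. Discount each cash flow and weight by its period:
  t   CF        PV=CF/(1+0.03875)^t    t·PV
  1         1.25         1.2034         1.2034
  2         1.25         1.1585         2.3170
  3         1.25         1.1153         3.3458
  4       501.25       430.5368     1,722.1470
  Σ                    434.0139     1,729.0132
Price P = Σ PV = 434.0139.
Macaulay duration = Σ(t·PV) / P = 1,729.0132 / 434.0139 = 3.98377 half-year periods.
In years: 3.98377 / 2 = 1.99189 years.

1.992 years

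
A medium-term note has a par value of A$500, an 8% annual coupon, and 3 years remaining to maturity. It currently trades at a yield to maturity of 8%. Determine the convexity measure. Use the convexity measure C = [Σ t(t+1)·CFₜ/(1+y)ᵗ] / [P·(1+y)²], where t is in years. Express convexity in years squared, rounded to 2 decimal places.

9.30

With y = 0.08:
  t   CF        PV=CF/(1+0.08)^t    t·PV        t(t+1)·PV
  1        40.00        37.0370        37.0370          74.0741
  2        40.00        34.2936        68.5871         205.7613
  3       540.00       428.6694     1,286.0082       5,144.0329
  Σ                    500.0000     1,391.6324       5,423.8683
P = 500.0000.
Convexity = Σ t(t+1)·PV / [P·(1+y)²] = 5,423.8683 / (500.0000 × 1.166400) = 9.30019.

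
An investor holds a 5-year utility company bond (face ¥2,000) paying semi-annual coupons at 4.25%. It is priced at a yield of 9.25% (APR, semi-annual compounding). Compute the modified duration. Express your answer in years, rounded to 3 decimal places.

Periodic yield y = 0.04625. First find Macaulay duration:
  t   CF        PV=CF/(1+0.04625)^t    t·PV
  1        42.50        40.6213        40.6213
  2        42.50        38.8256        77.6512
  3        42.50        37.1093       111.3278
  4        42.50        35.4688       141.8754
  5        42.50        33.9009       169.5046
  6        42.50        32.4023       194.4139
  7        42.50        30.9700       216.7897
  8        42.50        29.6009       236.8073
  9        42.50        28.2924       254.6315
  10    2,042.50     1,299.5930    12,995.9298
  Σ                  1,606.7845    14,439.5525
P = 1,606.7845; Macaulay duration = 14,439.5525 / 1,606.7845 = 8.98661 half-year periods = 4.49331 years.
Modified duration = D_Mac / (1 + y) = 4.49331 / 1.04625 = 4.29468 years.

4.295 years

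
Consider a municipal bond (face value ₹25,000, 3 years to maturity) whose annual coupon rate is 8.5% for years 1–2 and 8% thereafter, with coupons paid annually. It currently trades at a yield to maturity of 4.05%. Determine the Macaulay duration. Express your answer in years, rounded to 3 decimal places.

2.784 years

Periodic yield y = 0.0405. Discount each cash flow and weight by its year:
  t   CF        PV=CF/(1+0.0405)^t    t·PV
  1     2,125.00     2,042.2874     2,042.2874
  2     2,125.00     1,962.7942     3,925.5884
  3    27,000.00    23,968.3154    71,904.9461
  Σ                 27,973.3969    77,872.8219
Price P = Σ PV = 27,973.3969.
Macaulay duration = Σ(t·PV) / P = 77,872.8219 / 27,973.3969 = 2.78382 years.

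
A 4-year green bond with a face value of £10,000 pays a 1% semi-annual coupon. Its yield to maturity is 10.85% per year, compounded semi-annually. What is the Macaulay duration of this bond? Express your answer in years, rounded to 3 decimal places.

Periodic yield y = 0.05425. Discount each cash flow and weight by its period:
  t   CF        PV=CF/(1+0.05425)^t    t·PV
  1        50.00        47.4271        47.4271
  2        50.00        44.9866        89.9731
  3        50.00        42.6716       128.0149
  4        50.00        40.4758       161.9032
  5        50.00        38.3930       191.9650
  6        50.00        36.4174       218.5041
  7        50.00        34.5434       241.8036
  8    10,050.00     6,585.9311    52,687.4490
  Σ                  6,870.8459    53,767.0399
Price P = Σ PV = 6,870.8459.
Macaulay duration = Σ(t·PV) / P = 53,767.0399 / 6,870.8459 = 7.82539 half-year periods.
In years: 7.82539 / 2 = 3.91269 years.

3.913 years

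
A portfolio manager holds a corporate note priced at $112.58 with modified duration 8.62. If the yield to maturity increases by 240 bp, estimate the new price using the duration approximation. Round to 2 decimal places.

$89.29

Duration approximation: ΔP/P ≈ -D_mod · Δy = -8.62 × (+0.024) = -0.206880.
New price ≈ 112.58 × (1 - 0.206880) = 89.2894496.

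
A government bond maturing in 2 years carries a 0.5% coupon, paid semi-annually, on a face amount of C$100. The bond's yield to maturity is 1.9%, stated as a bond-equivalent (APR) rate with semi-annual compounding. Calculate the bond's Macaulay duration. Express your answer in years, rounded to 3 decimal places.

1.992 years

Periodic yield y = 0.0095. Discount each cash flow and weight by its period:
  t   CF        PV=CF/(1+0.0095)^t    t·PV
  1         0.25         0.2476         0.2476
  2         0.25         0.2453         0.4906
  3         0.25         0.2430         0.7290
  4       100.25        96.5293       386.1171
  Σ                     97.2653       387.5844
Price P = Σ PV = 97.2653.
Macaulay duration = Σ(t·PV) / P = 387.5844 / 97.2653 = 3.98482 half-year periods.
In years: 3.98482 / 2 = 1.99241 years.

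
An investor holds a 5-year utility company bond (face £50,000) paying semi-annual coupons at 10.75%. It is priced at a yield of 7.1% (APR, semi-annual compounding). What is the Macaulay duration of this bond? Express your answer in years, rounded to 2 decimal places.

4.07 years

Periodic yield y = 0.0355. Discount each cash flow and weight by its period:
  t   CF        PV=CF/(1+0.0355)^t    t·PV
  1     2,687.50     2,595.3646     2,595.3646
  2     2,687.50     2,506.3878     5,012.7756
  3     2,687.50     2,420.4614     7,261.3842
  4     2,687.50     2,337.4808     9,349.9234
  5     2,687.50     2,257.3451    11,286.7255
  6     2,687.50     2,179.9566    13,079.7398
  7     2,687.50     2,105.2213    14,736.5489
  8     2,687.50     2,033.0481    16,264.3846
  9     2,687.50     1,963.3492    17,670.1426
  10   52,687.50    37,171.1981   371,711.9812
  Σ                 57,569.8130   468,968.9702
Price P = Σ PV = 57,569.8130.
Macaulay duration = Σ(t·PV) / P = 468,968.9702 / 57,569.8130 = 8.14609 half-year periods.
In years: 8.14609 / 2 = 4.07305 years.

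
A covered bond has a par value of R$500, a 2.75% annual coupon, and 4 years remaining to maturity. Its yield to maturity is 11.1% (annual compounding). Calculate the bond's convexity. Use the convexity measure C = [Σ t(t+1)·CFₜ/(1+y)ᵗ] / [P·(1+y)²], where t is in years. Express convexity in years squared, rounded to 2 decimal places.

With y = 0.111:
  t   CF        PV=CF/(1+0.111)^t    t·PV        t(t+1)·PV
  1        13.75        12.3762        12.3762          24.7525
  2        13.75        11.1397        22.2795          66.8384
  3        13.75        10.0268        30.0803         120.3211
  4       513.75       337.2062     1,348.8249       6,744.1247
  Σ                    370.7490     1,413.5609       6,956.0367
P = 370.7490.
Convexity = Σ t(t+1)·PV / [P·(1+y)²] = 6,956.0367 / (370.7490 × 1.234321) = 15.20036.

15.20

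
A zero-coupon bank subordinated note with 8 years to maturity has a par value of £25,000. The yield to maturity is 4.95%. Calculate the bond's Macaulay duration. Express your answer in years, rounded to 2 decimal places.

A zero-coupon bond has a single cash flow at maturity, so its Macaulay duration equals its maturity: 8 years.

8.00 years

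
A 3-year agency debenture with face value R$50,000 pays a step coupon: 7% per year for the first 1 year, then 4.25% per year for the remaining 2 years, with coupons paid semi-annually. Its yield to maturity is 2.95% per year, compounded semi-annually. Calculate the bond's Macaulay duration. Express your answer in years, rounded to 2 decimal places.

Periodic yield y = 0.01475. Discount each cash flow and weight by its period:
  t   CF        PV=CF/(1+0.01475)^t    t·PV
  1     1,750.00     1,724.5627     1,724.5627
  2     1,750.00     1,699.4951     3,398.9903
  3     1,062.50     1,016.8380     3,050.5139
  4     1,062.50     1,002.0576     4,008.2305
  5     1,062.50       987.4921     4,937.4606
  6    51,062.50    46,767.8833   280,607.2996
  Σ                 53,198.3288   297,727.0576
Price P = Σ PV = 53,198.3288.
Macaulay duration = Σ(t·PV) / P = 297,727.0576 / 53,198.3288 = 5.59655 half-year periods.
In years: 5.59655 / 2 = 2.79827 years.

2.80 years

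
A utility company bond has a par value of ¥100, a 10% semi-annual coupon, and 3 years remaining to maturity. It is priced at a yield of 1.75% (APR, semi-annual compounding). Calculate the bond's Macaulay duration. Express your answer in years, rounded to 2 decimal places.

2.70 years

Periodic yield y = 0.00875. Discount each cash flow and weight by its period:
  t   CF        PV=CF/(1+0.00875)^t    t·PV
  1         5.00         4.9566         4.9566
  2         5.00         4.9136         9.8273
  3         5.00         4.8710        14.6130
  4         5.00         4.8288        19.3150
  5         5.00         4.7869        23.9344
  6       105.00        99.6525       597.9147
  Σ                    124.0094       670.5611
Price P = Σ PV = 124.0094.
Macaulay duration = Σ(t·PV) / P = 670.5611 / 124.0094 = 5.40734 half-year periods.
In years: 5.40734 / 2 = 2.70367 years.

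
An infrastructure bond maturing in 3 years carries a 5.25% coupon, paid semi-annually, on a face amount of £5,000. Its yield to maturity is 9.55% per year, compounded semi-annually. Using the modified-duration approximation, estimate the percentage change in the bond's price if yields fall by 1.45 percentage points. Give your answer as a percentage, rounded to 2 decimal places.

Periodic yield y = 0.04775. Modified duration first:
  t   CF        PV=CF/(1+0.04775)^t    t·PV
  1       131.25       125.2684       125.2684
  2       131.25       119.5595       239.1189
  3       131.25       114.1107       342.3320
  4       131.25       108.9102       435.6409
  5       131.25       103.9468       519.7338
  6     5,131.25     3,878.6193    23,271.7160
  Σ                  4,450.4149    24,933.8101
P = 4,450.4149; D_Mac = 5.60258 half-year periods = 2.80129 yrs; D_mod = 2.80129/(1+0.04775) = 2.67362 yrs.
ΔP/P ≈ -D_mod · Δy = -2.67362 × (-0.0145) = +0.038768 = +3.8768%.

+3.88%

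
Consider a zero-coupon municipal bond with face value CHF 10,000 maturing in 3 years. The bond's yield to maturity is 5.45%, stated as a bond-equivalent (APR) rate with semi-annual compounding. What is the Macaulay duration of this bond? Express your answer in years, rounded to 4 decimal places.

3.0000 years

A zero-coupon bond has a single cash flow at maturity, so its Macaulay duration equals its maturity: 3 years.
(Equivalently: 6 semi-annual periods ÷ 2 = 3 years.)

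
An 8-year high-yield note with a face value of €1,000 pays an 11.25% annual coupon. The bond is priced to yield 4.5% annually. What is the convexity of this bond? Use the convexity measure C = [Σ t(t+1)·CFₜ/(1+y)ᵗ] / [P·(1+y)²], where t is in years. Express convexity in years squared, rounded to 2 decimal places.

With y = 0.045:
  t   CF        PV=CF/(1+0.045)^t    t·PV        t(t+1)·PV
  1       112.50       107.6555       107.6555         215.3110
  2       112.50       103.0196       206.0392         618.1177
  3       112.50        98.5834       295.7501       1,183.0004
  4       112.50        94.3382       377.3526       1,886.7630
  5       112.50        90.2757       451.3787       2,708.2723
  6       112.50        86.3883       518.3296       3,628.3074
  7       112.50        82.6682       578.6774       4,629.4193
  8     1,112.50       782.2935     6,258.3476      56,325.1287
  Σ                  1,445.2223     8,793.5308      71,194.3198
P = 1,445.2223.
Convexity = Σ t(t+1)·PV / [P·(1+y)²] = 71,194.3198 / (1,445.2223 × 1.092025) = 45.11055.

45.11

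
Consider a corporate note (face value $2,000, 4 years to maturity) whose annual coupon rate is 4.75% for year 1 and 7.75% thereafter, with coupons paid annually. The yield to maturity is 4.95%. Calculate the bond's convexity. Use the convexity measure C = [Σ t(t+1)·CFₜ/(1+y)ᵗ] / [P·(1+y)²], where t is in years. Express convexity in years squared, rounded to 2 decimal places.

16.18

With y = 0.0495:
  t   CF        PV=CF/(1+0.0495)^t    t·PV        t(t+1)·PV
  1        95.00        90.5193        90.5193         181.0386
  2       155.00       140.7236       281.4471         844.3414
  3       155.00       134.0863       402.2589       1,609.0355
  4     2,155.00     1,776.3049     7,105.2194      35,526.0971
  Σ                  2,141.6340     7,879.4447      38,160.5125
P = 2,141.6340.
Convexity = Σ t(t+1)·PV / [P·(1+y)²] = 38,160.5125 / (2,141.6340 × 1.101450) = 16.17723.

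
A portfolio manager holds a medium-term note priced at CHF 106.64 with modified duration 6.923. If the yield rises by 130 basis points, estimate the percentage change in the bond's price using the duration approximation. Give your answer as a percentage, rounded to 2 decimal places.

-9.00%

Duration approximation: ΔP/P ≈ -D_mod · Δy = -6.923 × (+0.013) = -0.089999.
As a percentage: -8.9999%.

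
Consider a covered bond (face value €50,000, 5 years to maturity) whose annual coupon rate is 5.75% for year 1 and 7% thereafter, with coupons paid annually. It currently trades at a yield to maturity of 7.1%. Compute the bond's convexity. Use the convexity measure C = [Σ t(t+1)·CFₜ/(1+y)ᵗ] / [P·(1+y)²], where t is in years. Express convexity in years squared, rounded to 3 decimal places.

22.146

With y = 0.071:
  t   CF        PV=CF/(1+0.071)^t    t·PV        t(t+1)·PV
  1     2,875.00     2,684.4071     2,684.4071       5,368.8142
  2     3,500.00     3,051.3295     6,102.6589      18,307.9768
  3     3,500.00     2,849.0471     8,547.1414      34,188.5654
  4     3,500.00     2,660.1747    10,640.6989      53,203.4943
  5    53,500.00    37,967.0127   189,835.0636   1,139,010.3818
  Σ                 49,211.9711   217,809.9699   1,250,079.2325
P = 49,211.9711.
Convexity = Σ t(t+1)·PV / [P·(1+y)²] = 1,250,079.2325 / (49,211.9711 × 1.147041) = 22.14562.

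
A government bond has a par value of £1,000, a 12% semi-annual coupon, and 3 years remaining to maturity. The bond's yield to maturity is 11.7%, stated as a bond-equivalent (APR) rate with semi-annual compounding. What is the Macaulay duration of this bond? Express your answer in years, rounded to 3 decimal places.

2.608 years

Periodic yield y = 0.0585. Discount each cash flow and weight by its period:
  t   CF        PV=CF/(1+0.0585)^t    t·PV
  1        60.00        56.6840        56.6840
  2        60.00        53.5512       107.1025
  3        60.00        50.5916       151.7749
  4        60.00        47.7956       191.1823
  5        60.00        45.1541       225.7704
  6     1,060.00       753.6344     4,521.8062
  Σ                  1,007.4109     5,254.3202
Price P = Σ PV = 1,007.4109.
Macaulay duration = Σ(t·PV) / P = 5,254.3202 / 1,007.4109 = 5.21567 half-year periods.
In years: 5.21567 / 2 = 2.60783 years.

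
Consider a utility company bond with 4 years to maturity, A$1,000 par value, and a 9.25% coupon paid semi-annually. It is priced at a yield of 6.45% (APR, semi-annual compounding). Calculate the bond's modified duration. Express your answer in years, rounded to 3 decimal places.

3.355 years

Periodic yield y = 0.03225. First find Macaulay duration:
  t   CF        PV=CF/(1+0.03225)^t    t·PV
  1        46.25        44.8050        44.8050
  2        46.25        43.4052        86.8104
  3        46.25        42.0491       126.1474
  4        46.25        40.7354       162.9417
  5        46.25        39.4627       197.3137
  6        46.25        38.2298       229.3790
  7        46.25        37.0354       259.2481
  8     1,046.25       811.6267     6,493.0138
  Σ                  1,097.3495     7,599.6591
P = 1,097.3495; Macaulay duration = 7,599.6591 / 1,097.3495 = 6.92547 half-year periods = 3.46273 years.
Modified duration = D_Mac / (1 + y) = 3.46273 / 1.03225 = 3.35455 years.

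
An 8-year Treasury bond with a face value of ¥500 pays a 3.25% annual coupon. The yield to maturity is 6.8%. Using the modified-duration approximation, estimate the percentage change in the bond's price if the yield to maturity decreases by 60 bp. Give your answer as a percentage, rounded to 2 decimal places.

+3.96%

Periodic yield y = 0.068. Modified duration first:
  t   CF        PV=CF/(1+0.068)^t    t·PV
  1        16.25        15.2154        15.2154
  2        16.25        14.2466        28.4932
  3        16.25        13.3395        40.0185
  4        16.25        12.4902        49.9607
  5        16.25        11.6949        58.4746
  6        16.25        10.9503        65.7018
  7        16.25        10.2531        71.7716
  8       516.25       304.9931     2,439.9450
  Σ                    393.1830     2,769.5806
P = 393.1830; D_Mac = 7.04400 yrs; D_mod = 7.04400/(1+0.068) = 6.59550 yrs.
ΔP/P ≈ -D_mod · Δy = -6.59550 × (-0.006) = +0.039573 = +3.9573%.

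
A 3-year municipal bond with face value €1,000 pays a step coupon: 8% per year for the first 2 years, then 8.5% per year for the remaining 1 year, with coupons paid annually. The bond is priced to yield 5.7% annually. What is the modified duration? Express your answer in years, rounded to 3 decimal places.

2.640 years

Periodic yield y = 0.057. First find Macaulay duration:
  t   CF        PV=CF/(1+0.057)^t    t·PV
  1        80.00        75.6859        75.6859
  2        80.00        71.6044       143.2089
  3     1,085.00       918.7657     2,756.2971
  Σ                  1,066.0561     2,975.1919
P = 1,066.0561; Macaulay duration = 2,975.1919 / 1,066.0561 = 2.79084 years.
Modified duration = D_Mac / (1 + y) = 2.79084 / 1.057 = 2.64034 years.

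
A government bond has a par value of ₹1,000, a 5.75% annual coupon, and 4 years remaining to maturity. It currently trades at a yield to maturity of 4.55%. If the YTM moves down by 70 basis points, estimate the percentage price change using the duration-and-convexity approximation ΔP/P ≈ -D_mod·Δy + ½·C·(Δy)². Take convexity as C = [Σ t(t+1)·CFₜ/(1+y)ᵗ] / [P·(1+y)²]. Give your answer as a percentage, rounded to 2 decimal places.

With y = 0.0455:
  t   CF        PV=CF/(1+0.0455)^t    t·PV        t(t+1)·PV
  1        57.50        54.9976        54.9976         109.9952
  2        57.50        52.6041       105.2082         315.6247
  3        57.50        50.3148       150.9444         603.7776
  4     1,057.50       885.0835     3,540.3339      17,701.6693
  Σ                  1,043.0000     3,851.4841      18,731.0668
P = 1,043.0000; D_Mac = 3.69270 yrs; D_mod = 3.53199 yrs; C = 16.42972.
Duration effect: -3.53199 × (-0.007) = +0.024724
Convexity effect: 0.5 × 16.42972 × (-0.007)² = +0.0004025
ΔP/P ≈ +0.024724 + 0.0004025 = +0.025126 = +2.5126%.

+2.51%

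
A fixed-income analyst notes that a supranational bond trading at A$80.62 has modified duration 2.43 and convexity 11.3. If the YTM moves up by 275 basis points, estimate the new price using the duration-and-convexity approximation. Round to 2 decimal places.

Duration effect: -D_mod·Δy = -2.43 × (+0.0275) = -0.066825
Convexity effect: ½·C·(Δy)² = 0.5 × 11.3 × (0.0275)² = +0.0042728125
ΔP/P ≈ -0.066825 + 0.0042728125 = -0.0625521875
New price ≈ 80.62 × (1 - 0.0625521875) = 75.57704264375.

A$75.58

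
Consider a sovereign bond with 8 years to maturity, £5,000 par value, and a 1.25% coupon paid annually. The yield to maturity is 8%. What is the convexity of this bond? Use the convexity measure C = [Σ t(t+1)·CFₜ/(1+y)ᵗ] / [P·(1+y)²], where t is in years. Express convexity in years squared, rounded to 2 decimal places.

With y = 0.08:
  t   CF        PV=CF/(1+0.08)^t    t·PV        t(t+1)·PV
  1        62.50        57.8704        57.8704         115.7407
  2        62.50        53.5837       107.1674         321.5021
  3        62.50        49.6145       148.8435         595.3742
  4        62.50        45.9394       183.7575         918.7873
  5        62.50        42.5364       212.6822       1,276.0935
  6        62.50        39.3856       236.3136       1,654.1953
  7        62.50        36.4681       255.2770       2,042.2164
  8     5,062.50     2,735.1112    21,880.8898     196,928.0084
  Σ                  3,060.5094    23,082.8015     203,851.9178
P = 3,060.5094.
Convexity = Σ t(t+1)·PV / [P·(1+y)²] = 203,851.9178 / (3,060.5094 × 1.166400) = 57.10493.

57.10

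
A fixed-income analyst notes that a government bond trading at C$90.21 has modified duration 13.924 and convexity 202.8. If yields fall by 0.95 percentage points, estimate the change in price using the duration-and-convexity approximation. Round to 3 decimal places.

+C$12.758

Duration effect: -D_mod·Δy = -13.924 × (-0.0095) = +0.132278
Convexity effect: ½·C·(Δy)² = 0.5 × 202.8 × (-0.0095)² = +0.00915135
ΔP/P ≈ +0.132278 + 0.00915135 = +0.14142935
ΔP ≈ 90.21 × (+0.14142935) = +12.7583416635.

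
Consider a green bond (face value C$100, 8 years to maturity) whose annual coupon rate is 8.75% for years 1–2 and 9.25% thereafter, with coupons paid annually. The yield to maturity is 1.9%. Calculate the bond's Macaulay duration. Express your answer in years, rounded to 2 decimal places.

Periodic yield y = 0.019. Discount each cash flow and weight by its year:
  t   CF        PV=CF/(1+0.019)^t    t·PV
  1         8.75         8.5868         8.5868
  2         8.75         8.4267        16.8535
  3         9.25         8.7422        26.2265
  4         9.25         8.5792        34.3167
  5         9.25         8.4192        42.0960
  6         9.25         8.2622        49.5733
  7         9.25         8.1082        56.7571
  8       109.25        93.9784       751.8271
  Σ                    153.1029       986.2370
Price P = Σ PV = 153.1029.
Macaulay duration = Σ(t·PV) / P = 986.2370 / 153.1029 = 6.44166 years.

6.44 years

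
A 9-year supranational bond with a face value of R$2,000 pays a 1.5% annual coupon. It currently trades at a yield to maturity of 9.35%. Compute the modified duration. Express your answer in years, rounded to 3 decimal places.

7.536 years

Periodic yield y = 0.0935. First find Macaulay duration:
  t   CF        PV=CF/(1+0.0935)^t    t·PV
  1        30.00        27.4348        27.4348
  2        30.00        25.0890        50.1780
  3        30.00        22.9438        68.8313
  4        30.00        20.9820        83.9278
  5        30.00        19.1879        95.9395
  6        30.00        17.5472       105.2834
  7        30.00        16.0468       112.3279
  8        30.00        14.6748       117.3981
  9     2,030.00       908.0859     8,172.7735
  Σ                  1,071.9923     8,834.0944
P = 1,071.9923; Macaulay duration = 8,834.0944 / 1,071.9923 = 8.24082 years.
Modified duration = D_Mac / (1 + y) = 8.24082 / 1.0935 = 7.53619 years.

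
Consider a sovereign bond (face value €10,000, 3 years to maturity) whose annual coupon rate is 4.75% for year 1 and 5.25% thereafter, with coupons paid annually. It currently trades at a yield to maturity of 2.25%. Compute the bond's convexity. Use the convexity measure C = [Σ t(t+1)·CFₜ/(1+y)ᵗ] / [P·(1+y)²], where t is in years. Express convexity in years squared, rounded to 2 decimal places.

10.80

With y = 0.0225:
  t   CF        PV=CF/(1+0.0225)^t    t·PV        t(t+1)·PV
  1       475.00       464.5477       464.5477         929.0954
  2       525.00       502.1491     1,004.2982       3,012.8945
  3    10,525.00     9,845.3725    29,536.1176     118,144.4706
  Σ                 10,812.0693    31,004.9635     122,086.4604
P = 10,812.0693.
Convexity = Σ t(t+1)·PV / [P·(1+y)²] = 122,086.4604 / (10,812.0693 × 1.045506) = 10.80021.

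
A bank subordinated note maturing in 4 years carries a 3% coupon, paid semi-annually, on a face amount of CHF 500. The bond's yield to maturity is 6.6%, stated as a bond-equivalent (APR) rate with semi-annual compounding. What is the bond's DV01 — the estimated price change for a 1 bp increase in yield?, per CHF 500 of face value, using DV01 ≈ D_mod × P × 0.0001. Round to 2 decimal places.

Periodic yield y = 0.033.
  t   CF        PV=CF/(1+0.033)^t    t·PV
  1         7.50         7.2604         7.2604
  2         7.50         7.0285        14.0569
  3         7.50         6.8039        20.4118
  4         7.50         6.5866        26.3463
  5         7.50         6.3762        31.8808
  6         7.50         6.1725        37.0348
  7         7.50         5.9753        41.8270
  8       507.50       391.4114     3,131.2912
  Σ                    437.6147     3,310.1094
P = 437.6147; D_Mac = 7.56398 half-year periods = 3.78199 yrs; D_mod = 3.66117 yrs.
DV01 ≈ 3.66117 × 437.6147 × 0.0001 = 0.160218.

CHF 0.16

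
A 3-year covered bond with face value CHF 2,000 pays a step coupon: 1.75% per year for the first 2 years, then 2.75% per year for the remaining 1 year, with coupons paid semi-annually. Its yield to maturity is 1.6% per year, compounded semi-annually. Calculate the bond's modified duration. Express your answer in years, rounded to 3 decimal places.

2.911 years

Periodic yield y = 0.008. First find Macaulay duration:
  t   CF        PV=CF/(1+0.008)^t    t·PV
  1        17.50        17.3611        17.3611
  2        17.50        17.2233        34.4466
  3        17.50        17.0866        51.2599
  4        17.50        16.9510        67.8041
  5        27.50        26.4259       132.1296
  6     2,027.50     1,932.8479    11,597.0871
  Σ                  2,027.8959    11,900.0885
P = 2,027.8959; Macaulay duration = 11,900.0885 / 2,027.8959 = 5.86820 half-year periods = 2.93410 years.
Modified duration = D_Mac / (1 + y) = 2.93410 / 1.008 = 2.91081 years.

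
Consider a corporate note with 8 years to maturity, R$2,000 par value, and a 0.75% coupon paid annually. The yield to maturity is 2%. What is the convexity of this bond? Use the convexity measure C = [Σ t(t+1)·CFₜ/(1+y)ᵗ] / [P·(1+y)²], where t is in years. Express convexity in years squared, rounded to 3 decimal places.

66.702

With y = 0.02:
  t   CF        PV=CF/(1+0.02)^t    t·PV        t(t+1)·PV
  1        15.00        14.7059        14.7059          29.4118
  2        15.00        14.4175        28.8351          86.5052
  3        15.00        14.1348        42.4045         169.6180
  4        15.00        13.8577        55.4307         277.1536
  5        15.00        13.5860        67.9298         407.5789
  6        15.00        13.3196        79.9174         559.4220
  7        15.00        13.0584        91.4088         731.2706
  8     2,015.00     1,719.7831    13,758.2648     123,824.3831
  Σ                  1,816.8630    14,138.8970     126,085.3430
P = 1,816.8630.
Convexity = Σ t(t+1)·PV / [P·(1+y)²] = 126,085.3430 / (1,816.8630 × 1.040400) = 66.70250.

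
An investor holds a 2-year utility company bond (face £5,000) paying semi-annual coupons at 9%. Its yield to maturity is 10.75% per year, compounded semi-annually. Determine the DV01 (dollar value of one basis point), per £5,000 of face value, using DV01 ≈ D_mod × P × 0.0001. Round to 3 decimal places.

Periodic yield y = 0.05375.
  t   CF        PV=CF/(1+0.05375)^t    t·PV
  1       225.00       213.5231       213.5231
  2       225.00       202.6317       405.2634
  3       225.00       192.2958       576.8873
  4     5,225.00     4,237.7560    16,951.0239
  Σ                  4,846.2066    18,146.6977
P = 4,846.2066; D_Mac = 3.74452 half-year periods = 1.87226 yrs; D_mod = 1.77676 yrs.
DV01 ≈ 1.77676 × 4,846.2066 × 0.0001 = 0.861053.

£0.861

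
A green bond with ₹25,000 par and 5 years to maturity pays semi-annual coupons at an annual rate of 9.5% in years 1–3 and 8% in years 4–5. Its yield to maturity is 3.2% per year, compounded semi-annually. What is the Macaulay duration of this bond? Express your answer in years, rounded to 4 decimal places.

4.2168 years

Periodic yield y = 0.016. Discount each cash flow and weight by its period:
  t   CF        PV=CF/(1+0.016)^t    t·PV
  1     1,187.50     1,168.7992     1,168.7992
  2     1,187.50     1,150.3929     2,300.7859
  3     1,187.50     1,132.2765     3,396.8295
  4     1,187.50     1,114.4454     4,457.7815
  5     1,187.50     1,096.8951     5,484.4753
  6     1,187.50     1,079.6211     6,477.7267
  7     1,000.00       894.8372     6,263.8606
  8     1,000.00       880.7453     7,045.9624
  9     1,000.00       866.8753     7,801.8777
  10   26,000.00    22,183.8167   221,838.1672
  Σ                 31,568.7047   266,236.2660
Price P = Σ PV = 31,568.7047.
Macaulay duration = Σ(t·PV) / P = 266,236.2660 / 31,568.7047 = 8.43355 half-year periods.
In years: 8.43355 / 2 = 4.21678 years.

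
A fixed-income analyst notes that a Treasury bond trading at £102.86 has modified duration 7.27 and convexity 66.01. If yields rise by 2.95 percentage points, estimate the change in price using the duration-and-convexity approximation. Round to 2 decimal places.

Duration effect: -D_mod·Δy = -7.27 × (+0.0295) = -0.214465
Convexity effect: ½·C·(Δy)² = 0.5 × 66.01 × (0.0295)² = +0.02872260125
ΔP/P ≈ -0.214465 + 0.02872260125 = -0.18574239875
ΔP ≈ 102.86 × (-0.18574239875) = -19.105463135425.

-£19.11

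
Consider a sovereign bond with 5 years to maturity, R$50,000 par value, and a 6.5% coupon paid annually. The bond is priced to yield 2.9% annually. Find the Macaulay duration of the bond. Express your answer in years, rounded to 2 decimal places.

Periodic yield y = 0.029. Discount each cash flow and weight by its year:
  t   CF        PV=CF/(1+0.029)^t    t·PV
  1     3,250.00     3,158.4062     3,158.4062
  2     3,250.00     3,069.3938     6,138.7876
  3     3,250.00     2,982.8900     8,948.6700
  4     3,250.00     2,898.8241    11,595.2964
  5    53,250.00    46,157.5489   230,787.7444
  Σ                 58,267.0630   260,628.9046
Price P = Σ PV = 58,267.0630.
Macaulay duration = Σ(t·PV) / P = 260,628.9046 / 58,267.0630 = 4.47301 years.

4.47 years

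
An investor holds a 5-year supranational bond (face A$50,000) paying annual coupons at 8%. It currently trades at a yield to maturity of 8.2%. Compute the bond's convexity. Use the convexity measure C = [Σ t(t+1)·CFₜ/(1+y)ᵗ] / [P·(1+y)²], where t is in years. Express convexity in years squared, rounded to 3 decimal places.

20.949

With y = 0.082:
  t   CF        PV=CF/(1+0.082)^t    t·PV        t(t+1)·PV
  1     4,000.00     3,696.8577     3,696.8577       7,393.7153
  2     4,000.00     3,416.6892     6,833.3783      20,500.1350
  3     4,000.00     3,157.7534     9,473.2601      37,893.0406
  4     4,000.00     2,918.4412    11,673.7648      58,368.8241
  5    54,000.00    36,413.0834   182,065.4171   1,092,392.5023
  Σ                 49,602.8248   213,742.6780   1,216,548.2173
P = 49,602.8248.
Convexity = Σ t(t+1)·PV / [P·(1+y)²] = 1,216,548.2173 / (49,602.8248 × 1.170724) = 20.94925.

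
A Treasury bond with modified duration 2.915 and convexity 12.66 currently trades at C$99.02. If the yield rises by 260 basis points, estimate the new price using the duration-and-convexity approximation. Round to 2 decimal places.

C$91.94

Duration effect: -D_mod·Δy = -2.915 × (+0.026) = -0.075790
Convexity effect: ½·C·(Δy)² = 0.5 × 12.66 × (0.026)² = +0.00427908
ΔP/P ≈ -0.075790 + 0.00427908 = -0.07151092
New price ≈ 99.02 × (1 - 0.07151092) = 91.9389887016.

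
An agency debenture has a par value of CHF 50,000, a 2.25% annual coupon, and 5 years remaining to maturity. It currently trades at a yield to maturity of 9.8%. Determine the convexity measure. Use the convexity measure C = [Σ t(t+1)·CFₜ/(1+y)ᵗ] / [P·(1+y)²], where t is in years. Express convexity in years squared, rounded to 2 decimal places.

23.16

With y = 0.098:
  t   CF        PV=CF/(1+0.098)^t    t·PV        t(t+1)·PV
  1     1,125.00     1,024.5902     1,024.5902       2,049.1803
  2     1,125.00       933.1422     1,866.2845       5,598.8534
  3     1,125.00       849.8563     2,549.5689      10,198.2757
  4     1,125.00       774.0039     3,096.0157      15,480.0785
  5    51,125.00    32,034.7708   160,173.8538     961,043.1226
  Σ                 35,616.3634   168,710.3130     994,369.5104
P = 35,616.3634.
Convexity = Σ t(t+1)·PV / [P·(1+y)²] = 994,369.5104 / (35,616.3634 × 1.205604) = 23.15760.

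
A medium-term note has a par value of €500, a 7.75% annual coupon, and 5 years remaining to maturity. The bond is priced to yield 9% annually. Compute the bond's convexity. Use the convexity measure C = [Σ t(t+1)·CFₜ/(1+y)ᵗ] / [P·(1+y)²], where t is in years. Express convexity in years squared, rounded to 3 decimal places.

20.665

With y = 0.09:
  t   CF        PV=CF/(1+0.09)^t    t·PV        t(t+1)·PV
  1        38.75        35.5505        35.5505          71.1009
  2        38.75        32.6151        65.2302         195.6906
  3        38.75        29.9221        89.7663         359.0653
  4        38.75        27.4515       109.8059         549.0295
  5       538.75       350.1505     1,750.7527      10,504.5160
  Σ                    475.6897     2,051.1056      11,679.4024
P = 475.6897.
Convexity = Σ t(t+1)·PV / [P·(1+y)²] = 11,679.4024 / (475.6897 × 1.188100) = 20.66540.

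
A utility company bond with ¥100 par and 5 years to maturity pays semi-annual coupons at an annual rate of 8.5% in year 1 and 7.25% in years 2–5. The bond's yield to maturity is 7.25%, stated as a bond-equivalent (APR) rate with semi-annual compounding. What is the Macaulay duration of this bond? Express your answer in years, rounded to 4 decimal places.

Periodic yield y = 0.03625. Discount each cash flow and weight by its period:
  t   CF        PV=CF/(1+0.03625)^t    t·PV
  1        4.250         4.1013         4.1013
  2        4.250         3.9579         7.9157
  3        3.625         3.2577         9.7732
  4        3.625         3.1438        12.5751
  5        3.625         3.0338        15.1689
  6        3.625         2.9277        17.5660
  7        3.625         2.8252        19.7767
  8        3.625         2.7264        21.8113
  9        3.625         2.6310        23.6793
  10     103.625        72.5804       725.8036
  Σ                    101.1852       858.1711
Price P = Σ PV = 101.1852.
Macaulay duration = Σ(t·PV) / P = 858.1711 / 101.1852 = 8.48119 half-year periods.
In years: 8.48119 / 2 = 4.24060 years.

4.2406 years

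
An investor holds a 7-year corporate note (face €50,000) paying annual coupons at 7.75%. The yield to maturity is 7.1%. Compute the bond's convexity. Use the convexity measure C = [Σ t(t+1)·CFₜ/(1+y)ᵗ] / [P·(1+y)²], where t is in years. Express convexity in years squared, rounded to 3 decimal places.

36.749

With y = 0.071:
  t   CF        PV=CF/(1+0.071)^t    t·PV        t(t+1)·PV
  1     3,875.00     3,618.1139     3,618.1139       7,236.2278
  2     3,875.00     3,378.2576     6,756.5152      20,269.5457
  3     3,875.00     3,154.3022     9,462.9065      37,851.6260
  4     3,875.00     2,945.1934    11,780.7737      58,903.8687
  5     3,875.00     2,749.9472    13,749.7359      82,498.4155
  6     3,875.00     2,567.6444    15,405.8666     107,841.0660
  7    53,875.00    33,331.9704   233,323.7927   1,866,590.3418
  Σ                 51,745.4291   294,097.7046   2,181,191.0916
P = 51,745.4291.
Convexity = Σ t(t+1)·PV / [P·(1+y)²] = 2,181,191.0916 / (51,745.4291 × 1.147041) = 36.74877.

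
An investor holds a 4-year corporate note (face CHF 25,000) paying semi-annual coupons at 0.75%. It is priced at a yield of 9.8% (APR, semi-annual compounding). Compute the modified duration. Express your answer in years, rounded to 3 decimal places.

3.752 years

Periodic yield y = 0.049. First find Macaulay duration:
  t   CF        PV=CF/(1+0.049)^t    t·PV
  1        93.75        89.3708        89.3708
  2        93.75        85.1962       170.3924
  3        93.75        81.2166       243.6498
  4        93.75        77.4229       309.6915
  5        93.75        73.8064       369.0318
  6        93.75        70.3588       422.1527
  7        93.75        67.0722       469.5057
  8    25,093.75    17,114.3993   136,915.1947
  Σ                 17,658.8433   138,988.9896
P = 17,658.8433; Macaulay duration = 138,988.9896 / 17,658.8433 = 7.87079 half-year periods = 3.93539 years.
Modified duration = D_Mac / (1 + y) = 3.93539 / 1.049 = 3.75157 years.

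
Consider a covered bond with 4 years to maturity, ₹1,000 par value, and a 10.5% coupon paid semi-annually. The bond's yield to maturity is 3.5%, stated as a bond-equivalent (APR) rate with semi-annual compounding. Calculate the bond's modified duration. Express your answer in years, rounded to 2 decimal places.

Periodic yield y = 0.0175. First find Macaulay duration:
  t   CF        PV=CF/(1+0.0175)^t    t·PV
  1        52.50        51.5971        51.5971
  2        52.50        50.7096       101.4193
  3        52.50        49.8375       149.5124
  4        52.50        48.9803       195.9213
  5        52.50        48.1379       240.6895
  6        52.50        47.3100       283.8599
  7        52.50        46.4963       325.4741
  8     1,052.50       916.1082     7,328.8654
  Σ                  1,259.1769     8,677.3390
P = 1,259.1769; Macaulay duration = 8,677.3390 / 1,259.1769 = 6.89128 half-year periods = 3.44564 years.
Modified duration = D_Mac / (1 + y) = 3.44564 / 1.0175 = 3.38638 years.

3.39 years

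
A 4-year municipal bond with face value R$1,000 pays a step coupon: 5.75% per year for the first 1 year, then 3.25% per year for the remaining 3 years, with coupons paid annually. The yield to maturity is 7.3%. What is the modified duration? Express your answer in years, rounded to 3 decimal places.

3.472 years

Periodic yield y = 0.073. First find Macaulay duration:
  t   CF        PV=CF/(1+0.073)^t    t·PV
  1        57.50        53.5881        53.5881
  2        32.50        28.2282        56.4565
  3        32.50        26.3078        78.9233
  4     1,032.50       778.9170     3,115.6679
  Σ                    887.0411     3,304.6358
P = 887.0411; Macaulay duration = 3,304.6358 / 887.0411 = 3.72546 years.
Modified duration = D_Mac / (1 + y) = 3.72546 / 1.073 = 3.47200 years.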